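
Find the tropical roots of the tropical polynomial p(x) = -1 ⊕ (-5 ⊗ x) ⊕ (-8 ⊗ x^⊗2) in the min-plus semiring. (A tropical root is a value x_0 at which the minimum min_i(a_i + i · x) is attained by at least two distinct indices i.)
Roots: {3, 4}

Each tropical root is a break point of the lower envelope of the lines y = a_i + i · x (there are 3 lines, with slopes 0, 1, ..., 2). Only the lines that attain the minimum somewhere contribute to roots; other lines are dominated. Here the surviving (envelope) indices are i = 2, i = 1, i = 0.
Intersections between consecutive envelope lines give the roots: for adjacent envelope indices i < j the intersection is x = (a_i − a_j) / (j − i). Reading off the sorted break points: {3, 4}.
Verification: at each break x_0, at least two indices attain the minimum of min_i(a_i + i · x_0).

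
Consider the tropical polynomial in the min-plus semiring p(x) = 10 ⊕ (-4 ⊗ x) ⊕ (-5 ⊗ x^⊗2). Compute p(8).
p(8) = 4

A tropical monomial a ⊗ x^⊗i evaluates to a + i · x. Evaluating each term at x = 8:
  Term 0 contributes 10 + 0 · 8 = 10
  Term 1 contributes -4 + 1 · 8 = 4
  Term 2 contributes -5 + 2 · 8 = 11
p(8) = ⊕ of these = min[10, 4, 11] = 4.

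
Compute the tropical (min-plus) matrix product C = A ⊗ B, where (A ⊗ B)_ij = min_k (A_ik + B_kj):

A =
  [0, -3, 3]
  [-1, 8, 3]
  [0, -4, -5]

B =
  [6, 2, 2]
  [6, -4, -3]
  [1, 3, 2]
A ⊗ B =
  [3, -7, -6]
  [4, 1, 1]
  [-4, -8, -7]

Apply the min-plus product entry-by-entry:
  C[0][0] = min over k of (A[0][0] + B[0][0] = 0 + 6 = 6, A[0][1] + B[1][0] = -3 + 6 = 3, A[0][2] + B[2][0] = 3 + 1 = 4) = 3 (attained at k = 1)
  C[0][1] = min over k of (A[0][0] + B[0][1] = 0 + 2 = 2, A[0][1] + B[1][1] = -3 + -4 = -7, A[0][2] + B[2][1] = 3 + 3 = 6) = -7 (attained at k = 1)
  C[0][2] = min over k of (A[0][0] + B[0][2] = 0 + 2 = 2, A[0][1] + B[1][2] = -3 + -3 = -6, A[0][2] + B[2][2] = 3 + 2 = 5) = -6 (attained at k = 1)
  C[1][0] = min over k of (A[1][0] + B[0][0] = -1 + 6 = 5, A[1][1] + B[1][0] = 8 + 6 = 14, A[1][2] + B[2][0] = 3 + 1 = 4) = 4 (attained at k = 2)
  C[1][1] = min over k of (A[1][0] + B[0][1] = -1 + 2 = 1, A[1][1] + B[1][1] = 8 + -4 = 4, A[1][2] + B[2][1] = 3 + 3 = 6) = 1 (attained at k = 0)
  C[1][2] = min over k of (A[1][0] + B[0][2] = -1 + 2 = 1, A[1][1] + B[1][2] = 8 + -3 = 5, A[1][2] + B[2][2] = 3 + 2 = 5) = 1 (attained at k = 0)
  C[2][0] = min over k of (A[2][0] + B[0][0] = 0 + 6 = 6, A[2][1] + B[1][0] = -4 + 6 = 2, A[2][2] + B[2][0] = -5 + 1 = -4) = -4 (attained at k = 2)
  C[2][1] = min over k of (A[2][0] + B[0][1] = 0 + 2 = 2, A[2][1] + B[1][1] = -4 + -4 = -8, A[2][2] + B[2][1] = -5 + 3 = -2) = -8 (attained at k = 1)
  C[2][2] = min over k of (A[2][0] + B[0][2] = 0 + 2 = 2, A[2][1] + B[1][2] = -4 + -3 = -7, A[2][2] + B[2][2] = -5 + 2 = -3) = -7 (attained at k = 1)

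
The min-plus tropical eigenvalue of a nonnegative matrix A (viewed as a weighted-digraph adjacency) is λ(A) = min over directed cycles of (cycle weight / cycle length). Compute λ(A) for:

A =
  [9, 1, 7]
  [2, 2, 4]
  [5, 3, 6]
λ(A) = 3/2

Enumerate directed cycles and compute their means (weight / length). Sample:
  cycle 0 → 0: weight = 9, length = 1, mean = 9/1 ≈ 9.000
  cycle 1 → 1: weight = 2, length = 1, mean = 2/1 ≈ 2.000
  cycle 2 → 2: weight = 6, length = 1, mean = 6/1 ≈ 6.000
  cycle 0 → 1 → 0: weight = 3, length = 2, mean = 3/2 ≈ 1.500
  cycle 0 → 2 → 0: weight = 12, length = 2, mean = 12/2 ≈ 6.000
  cycle 1 → 0 → 1: weight = 3, length = 2, mean = 3/2 ≈ 1.500
Minimum mean = 1.500, attained e.g. along the cycle 0 → 1 → 0 with weight 3 and length 2. So λ(A) = 3/2 = 3/2.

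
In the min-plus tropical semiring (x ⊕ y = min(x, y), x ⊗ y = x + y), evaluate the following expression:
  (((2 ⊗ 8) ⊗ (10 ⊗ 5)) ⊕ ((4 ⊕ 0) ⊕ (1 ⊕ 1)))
(((2 ⊗ 8) ⊗ (10 ⊗ 5)) ⊕ ((4 ⊕ 0) ⊕ (1 ⊕ 1))) = 0

Expand innermost to outermost. Recall ⊕ takes the minimum of its arguments and ⊗ takes their sum. Working out the expression (((2 ⊗ 8) ⊗ (10 ⊗ 5)) ⊕ ((4 ⊕ 0) ⊕ (1 ⊕ 1))) gives 0.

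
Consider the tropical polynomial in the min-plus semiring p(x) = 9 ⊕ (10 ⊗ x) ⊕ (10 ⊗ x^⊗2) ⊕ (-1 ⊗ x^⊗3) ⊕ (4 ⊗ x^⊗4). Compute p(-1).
p(-1) = -4

A tropical monomial a ⊗ x^⊗i evaluates to a + i · x. Evaluating each term at x = -1:
  Term 0 contributes 9 + 0 · -1 = 9
  Term 1 contributes 10 + 1 · -1 = 9
  Term 2 contributes 10 + 2 · -1 = 8
  Term 3 contributes -1 + 3 · -1 = -4
  Term 4 contributes 4 + 4 · -1 = 0
p(-1) = ⊕ of these = min[9, 9, 8, -4, 0] = -4.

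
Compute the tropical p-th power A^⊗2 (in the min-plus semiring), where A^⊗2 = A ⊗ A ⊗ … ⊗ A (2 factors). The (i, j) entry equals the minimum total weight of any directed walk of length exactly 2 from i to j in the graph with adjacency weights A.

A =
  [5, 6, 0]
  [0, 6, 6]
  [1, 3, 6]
A^⊗2 =
  [1, 3, 5]
  [5, 6, 0]
  [3, 7, 1]

Each entry (A^⊗2)_ij equals the minimum over all length-2 walks i = v_0 → v_1 → … → v_2 = j of Σ_t A[v_t][v_{t+1}]. For example, for (i, j) = (0, 2) we minimise over 3 possible intermediate vertex sequences; the minimum is 5, attained along the walk 0 → 0 → 2.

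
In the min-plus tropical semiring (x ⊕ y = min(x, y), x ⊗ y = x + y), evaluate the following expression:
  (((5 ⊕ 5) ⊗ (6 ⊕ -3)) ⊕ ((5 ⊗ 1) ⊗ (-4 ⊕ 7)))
(((5 ⊕ 5) ⊗ (6 ⊕ -3)) ⊕ ((5 ⊗ 1) ⊗ (-4 ⊕ 7))) = 2

Expand innermost to outermost. Recall ⊕ takes the minimum of its arguments and ⊗ takes their sum. Working out the expression (((5 ⊕ 5) ⊗ (6 ⊕ -3)) ⊕ ((5 ⊗ 1) ⊗ (-4 ⊕ 7))) gives 2.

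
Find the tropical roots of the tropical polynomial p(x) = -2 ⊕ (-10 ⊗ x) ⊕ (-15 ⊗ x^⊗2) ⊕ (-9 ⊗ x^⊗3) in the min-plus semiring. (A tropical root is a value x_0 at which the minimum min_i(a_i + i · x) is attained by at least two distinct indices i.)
Roots: {-6, 5, 8}

Each tropical root is a break point of the lower envelope of the lines y = a_i + i · x (there are 4 lines, with slopes 0, 1, ..., 3). Only the lines that attain the minimum somewhere contribute to roots; other lines are dominated. Here the surviving (envelope) indices are i = 3, i = 2, i = 1, i = 0.
Intersections between consecutive envelope lines give the roots: for adjacent envelope indices i < j the intersection is x = (a_i − a_j) / (j − i). Reading off the sorted break points: {-6, 5, 8}.
Verification: at each break x_0, at least two indices attain the minimum of min_i(a_i + i · x_0).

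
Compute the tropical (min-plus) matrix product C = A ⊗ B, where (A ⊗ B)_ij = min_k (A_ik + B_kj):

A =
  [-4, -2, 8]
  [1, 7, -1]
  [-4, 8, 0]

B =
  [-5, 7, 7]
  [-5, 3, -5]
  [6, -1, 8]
A ⊗ B =
  [-9, 1, -7]
  [-4, -2, 2]
  [-9, -1, 3]

Apply the min-plus product entry-by-entry:
  C[0][0] = min over k of (A[0][0] + B[0][0] = -4 + -5 = -9, A[0][1] + B[1][0] = -2 + -5 = -7, A[0][2] + B[2][0] = 8 + 6 = 14) = -9 (attained at k = 0)
  C[0][1] = min over k of (A[0][0] + B[0][1] = -4 + 7 = 3, A[0][1] + B[1][1] = -2 + 3 = 1, A[0][2] + B[2][1] = 8 + -1 = 7) = 1 (attained at k = 1)
  C[0][2] = min over k of (A[0][0] + B[0][2] = -4 + 7 = 3, A[0][1] + B[1][2] = -2 + -5 = -7, A[0][2] + B[2][2] = 8 + 8 = 16) = -7 (attained at k = 1)
  C[1][0] = min over k of (A[1][0] + B[0][0] = 1 + -5 = -4, A[1][1] + B[1][0] = 7 + -5 = 2, A[1][2] + B[2][0] = -1 + 6 = 5) = -4 (attained at k = 0)
  C[1][1] = min over k of (A[1][0] + B[0][1] = 1 + 7 = 8, A[1][1] + B[1][1] = 7 + 3 = 10, A[1][2] + B[2][1] = -1 + -1 = -2) = -2 (attained at k = 2)
  C[1][2] = min over k of (A[1][0] + B[0][2] = 1 + 7 = 8, A[1][1] + B[1][2] = 7 + -5 = 2, A[1][2] + B[2][2] = -1 + 8 = 7) = 2 (attained at k = 1)
  C[2][0] = min over k of (A[2][0] + B[0][0] = -4 + -5 = -9, A[2][1] + B[1][0] = 8 + -5 = 3, A[2][2] + B[2][0] = 0 + 6 = 6) = -9 (attained at k = 0)
  C[2][1] = min over k of (A[2][0] + B[0][1] = -4 + 7 = 3, A[2][1] + B[1][1] = 8 + 3 = 11, A[2][2] + B[2][1] = 0 + -1 = -1) = -1 (attained at k = 2)
  C[2][2] = min over k of (A[2][0] + B[0][2] = -4 + 7 = 3, A[2][1] + B[1][2] = 8 + -5 = 3, A[2][2] + B[2][2] = 0 + 8 = 8) = 3 (attained at k = 0)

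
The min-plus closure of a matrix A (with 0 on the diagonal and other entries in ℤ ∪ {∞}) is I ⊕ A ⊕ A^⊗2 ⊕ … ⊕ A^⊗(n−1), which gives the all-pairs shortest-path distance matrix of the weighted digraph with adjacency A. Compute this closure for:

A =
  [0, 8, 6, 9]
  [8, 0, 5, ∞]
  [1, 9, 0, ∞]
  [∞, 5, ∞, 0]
Closure =
  [0, 8, 6, 9]
  [6, 0, 5, 15]
  [1, 9, 0, 10]
  [11, 5, 10, 0]

This is the Floyd-Warshall all-pairs shortest-path computation. For each intermediate vertex k = 0, 1, …, 3, update dist[i][j] ← min(dist[i][j], dist[i][k] + dist[k][j]). The final matrix gives, for each (i, j), the minimum total weight of any directed path from i to j (possibly empty when i = j).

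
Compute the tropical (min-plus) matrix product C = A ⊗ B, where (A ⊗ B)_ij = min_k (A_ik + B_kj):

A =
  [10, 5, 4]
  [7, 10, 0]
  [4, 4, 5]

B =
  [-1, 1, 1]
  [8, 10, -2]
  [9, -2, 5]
A ⊗ B =
  [9, 2, 3]
  [6, -2, 5]
  [3, 3, 2]

Apply the min-plus product entry-by-entry:
  C[0][0] = min over k of (A[0][0] + B[0][0] = 10 + -1 = 9, A[0][1] + B[1][0] = 5 + 8 = 13, A[0][2] + B[2][0] = 4 + 9 = 13) = 9 (attained at k = 0)
  C[0][1] = min over k of (A[0][0] + B[0][1] = 10 + 1 = 11, A[0][1] + B[1][1] = 5 + 10 = 15, A[0][2] + B[2][1] = 4 + -2 = 2) = 2 (attained at k = 2)
  C[0][2] = min over k of (A[0][0] + B[0][2] = 10 + 1 = 11, A[0][1] + B[1][2] = 5 + -2 = 3, A[0][2] + B[2][2] = 4 + 5 = 9) = 3 (attained at k = 1)
  C[1][0] = min over k of (A[1][0] + B[0][0] = 7 + -1 = 6, A[1][1] + B[1][0] = 10 + 8 = 18, A[1][2] + B[2][0] = 0 + 9 = 9) = 6 (attained at k = 0)
  C[1][1] = min over k of (A[1][0] + B[0][1] = 7 + 1 = 8, A[1][1] + B[1][1] = 10 + 10 = 20, A[1][2] + B[2][1] = 0 + -2 = -2) = -2 (attained at k = 2)
  C[1][2] = min over k of (A[1][0] + B[0][2] = 7 + 1 = 8, A[1][1] + B[1][2] = 10 + -2 = 8, A[1][2] + B[2][2] = 0 + 5 = 5) = 5 (attained at k = 2)
  C[2][0] = min over k of (A[2][0] + B[0][0] = 4 + -1 = 3, A[2][1] + B[1][0] = 4 + 8 = 12, A[2][2] + B[2][0] = 5 + 9 = 14) = 3 (attained at k = 0)
  C[2][1] = min over k of (A[2][0] + B[0][1] = 4 + 1 = 5, A[2][1] + B[1][1] = 4 + 10 = 14, A[2][2] + B[2][1] = 5 + -2 = 3) = 3 (attained at k = 2)
  C[2][2] = min over k of (A[2][0] + B[0][2] = 4 + 1 = 5, A[2][1] + B[1][2] = 4 + -2 = 2, A[2][2] + B[2][2] = 5 + 5 = 10) = 2 (attained at k = 1)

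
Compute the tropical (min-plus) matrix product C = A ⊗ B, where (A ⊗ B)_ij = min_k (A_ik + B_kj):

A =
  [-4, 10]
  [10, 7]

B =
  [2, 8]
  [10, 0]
A ⊗ B =
  [-2, 4]
  [12, 7]

Apply the min-plus product entry-by-entry:
  C[0][0] = min over k of (A[0][0] + B[0][0] = -4 + 2 = -2, A[0][1] + B[1][0] = 10 + 10 = 20) = -2 (attained at k = 0)
  C[0][1] = min over k of (A[0][0] + B[0][1] = -4 + 8 = 4, A[0][1] + B[1][1] = 10 + 0 = 10) = 4 (attained at k = 0)
  C[1][0] = min over k of (A[1][0] + B[0][0] = 10 + 2 = 12, A[1][1] + B[1][0] = 7 + 10 = 17) = 12 (attained at k = 0)
  C[1][1] = min over k of (A[1][0] + B[0][1] = 10 + 8 = 18, A[1][1] + B[1][1] = 7 + 0 = 7) = 7 (attained at k = 1)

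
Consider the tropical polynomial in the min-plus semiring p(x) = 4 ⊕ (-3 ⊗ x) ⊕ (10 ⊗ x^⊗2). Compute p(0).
p(0) = -3

A tropical monomial a ⊗ x^⊗i evaluates to a + i · x. Evaluating each term at x = 0:
  Term 0 contributes 4 + 0 · 0 = 4
  Term 1 contributes -3 + 1 · 0 = -3
  Term 2 contributes 10 + 2 · 0 = 10
p(0) = ⊕ of these = min[4, -3, 10] = -3.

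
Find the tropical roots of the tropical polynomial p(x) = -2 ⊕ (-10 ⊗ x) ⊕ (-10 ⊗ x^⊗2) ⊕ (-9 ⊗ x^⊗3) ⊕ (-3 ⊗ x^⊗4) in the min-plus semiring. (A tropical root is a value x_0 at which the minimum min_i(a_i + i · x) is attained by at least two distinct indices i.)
Roots: {-6, -1, 0, 8}

Each tropical root is a break point of the lower envelope of the lines y = a_i + i · x (there are 5 lines, with slopes 0, 1, ..., 4). Only the lines that attain the minimum somewhere contribute to roots; other lines are dominated. Here the surviving (envelope) indices are i = 4, i = 3, i = 2, i = 1, i = 0.
Intersections between consecutive envelope lines give the roots: for adjacent envelope indices i < j the intersection is x = (a_i − a_j) / (j − i). Reading off the sorted break points: {-6, -1, 0, 8}.
Verification: at each break x_0, at least two indices attain the minimum of min_i(a_i + i · x_0).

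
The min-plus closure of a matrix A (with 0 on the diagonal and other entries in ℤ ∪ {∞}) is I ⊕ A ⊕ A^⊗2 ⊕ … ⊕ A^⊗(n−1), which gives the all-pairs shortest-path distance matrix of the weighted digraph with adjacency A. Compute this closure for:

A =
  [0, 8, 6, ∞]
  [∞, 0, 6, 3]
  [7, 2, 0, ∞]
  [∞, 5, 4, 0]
Closure =
  [0, 8, 6, 11]
  [13, 0, 6, 3]
  [7, 2, 0, 5]
  [11, 5, 4, 0]

This is the Floyd-Warshall all-pairs shortest-path computation. For each intermediate vertex k = 0, 1, …, 3, update dist[i][j] ← min(dist[i][j], dist[i][k] + dist[k][j]). The final matrix gives, for each (i, j), the minimum total weight of any directed path from i to j (possibly empty when i = j).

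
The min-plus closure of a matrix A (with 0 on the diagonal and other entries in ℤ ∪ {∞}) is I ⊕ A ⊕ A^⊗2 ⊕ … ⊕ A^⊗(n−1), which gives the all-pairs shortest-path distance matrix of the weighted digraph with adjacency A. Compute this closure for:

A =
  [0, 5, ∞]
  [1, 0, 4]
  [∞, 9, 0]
Closure =
  [0, 5, 9]
  [1, 0, 4]
  [10, 9, 0]

This is the Floyd-Warshall all-pairs shortest-path computation. For each intermediate vertex k = 0, 1, …, 2, update dist[i][j] ← min(dist[i][j], dist[i][k] + dist[k][j]). The final matrix gives, for each (i, j), the minimum total weight of any directed path from i to j (possibly empty when i = j).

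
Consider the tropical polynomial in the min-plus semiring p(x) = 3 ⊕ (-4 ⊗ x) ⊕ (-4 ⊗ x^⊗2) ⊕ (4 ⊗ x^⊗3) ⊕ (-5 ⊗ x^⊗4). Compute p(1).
p(1) = -3

A tropical monomial a ⊗ x^⊗i evaluates to a + i · x. Evaluating each term at x = 1:
  Term 0 contributes 3 + 0 · 1 = 3
  Term 1 contributes -4 + 1 · 1 = -3
  Term 2 contributes -4 + 2 · 1 = -2
  Term 3 contributes 4 + 3 · 1 = 7
  Term 4 contributes -5 + 4 · 1 = -1
p(1) = ⊕ of these = min[3, -3, -2, 7, -1] = -3.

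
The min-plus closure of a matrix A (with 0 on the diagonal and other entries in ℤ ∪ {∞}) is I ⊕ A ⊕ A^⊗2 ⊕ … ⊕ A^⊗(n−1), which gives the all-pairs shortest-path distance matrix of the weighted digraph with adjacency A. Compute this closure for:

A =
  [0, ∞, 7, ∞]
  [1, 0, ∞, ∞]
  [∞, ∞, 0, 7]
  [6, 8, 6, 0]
Closure =
  [0, 22, 7, 14]
  [1, 0, 8, 15]
  [13, 15, 0, 7]
  [6, 8, 6, 0]

This is the Floyd-Warshall all-pairs shortest-path computation. For each intermediate vertex k = 0, 1, …, 3, update dist[i][j] ← min(dist[i][j], dist[i][k] + dist[k][j]). The final matrix gives, for each (i, j), the minimum total weight of any directed path from i to j (possibly empty when i = j).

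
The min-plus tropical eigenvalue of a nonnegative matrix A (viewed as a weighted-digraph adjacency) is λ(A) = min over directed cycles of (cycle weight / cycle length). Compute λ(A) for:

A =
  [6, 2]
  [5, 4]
λ(A) = 7/2

Enumerate directed cycles and compute their means (weight / length). Sample:
  cycle 0 → 0: weight = 6, length = 1, mean = 6/1 ≈ 6.000
  cycle 1 → 1: weight = 4, length = 1, mean = 4/1 ≈ 4.000
  cycle 0 → 1 → 0: weight = 7, length = 2, mean = 7/2 ≈ 3.500
  cycle 1 → 0 → 1: weight = 7, length = 2, mean = 7/2 ≈ 3.500
Minimum mean = 3.500, attained e.g. along the cycle 0 → 1 → 0 with weight 7 and length 2. So λ(A) = 7/2 = 7/2.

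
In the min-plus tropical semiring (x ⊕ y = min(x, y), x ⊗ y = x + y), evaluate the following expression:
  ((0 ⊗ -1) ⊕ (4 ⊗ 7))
((0 ⊗ -1) ⊕ (4 ⊗ 7)) = -1

Expand innermost to outermost. Recall ⊕ takes the minimum of its arguments and ⊗ takes their sum. Working out the expression ((0 ⊗ -1) ⊕ (4 ⊗ 7)) gives -1.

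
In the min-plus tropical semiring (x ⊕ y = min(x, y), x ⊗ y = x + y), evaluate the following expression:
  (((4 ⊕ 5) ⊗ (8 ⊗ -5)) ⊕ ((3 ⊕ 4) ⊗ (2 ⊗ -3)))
(((4 ⊕ 5) ⊗ (8 ⊗ -5)) ⊕ ((3 ⊕ 4) ⊗ (2 ⊗ -3))) = 2

Expand innermost to outermost. Recall ⊕ takes the minimum of its arguments and ⊗ takes their sum. Working out the expression (((4 ⊕ 5) ⊗ (8 ⊗ -5)) ⊕ ((3 ⊕ 4) ⊗ (2 ⊗ -3))) gives 2.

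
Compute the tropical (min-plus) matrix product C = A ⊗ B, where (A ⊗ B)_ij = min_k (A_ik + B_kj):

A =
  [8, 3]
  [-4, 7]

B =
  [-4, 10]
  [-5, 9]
A ⊗ B =
  [-2, 12]
  [-8, 6]

Apply the min-plus product entry-by-entry:
  C[0][0] = min over k of (A[0][0] + B[0][0] = 8 + -4 = 4, A[0][1] + B[1][0] = 3 + -5 = -2) = -2 (attained at k = 1)
  C[0][1] = min over k of (A[0][0] + B[0][1] = 8 + 10 = 18, A[0][1] + B[1][1] = 3 + 9 = 12) = 12 (attained at k = 1)
  C[1][0] = min over k of (A[1][0] + B[0][0] = -4 + -4 = -8, A[1][1] + B[1][0] = 7 + -5 = 2) = -8 (attained at k = 0)
  C[1][1] = min over k of (A[1][0] + B[0][1] = -4 + 10 = 6, A[1][1] + B[1][1] = 7 + 9 = 16) = 6 (attained at k = 0)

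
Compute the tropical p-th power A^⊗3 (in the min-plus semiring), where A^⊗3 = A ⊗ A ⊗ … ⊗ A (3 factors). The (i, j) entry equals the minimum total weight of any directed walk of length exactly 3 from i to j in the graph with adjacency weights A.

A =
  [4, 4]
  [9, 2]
A^⊗3 =
  [12, 8]
  [13, 6]

Each entry (A^⊗3)_ij equals the minimum over all length-3 walks i = v_0 → v_1 → … → v_3 = j of Σ_t A[v_t][v_{t+1}]. For example, for (i, j) = (0, 1) we minimise over 4 possible intermediate vertex sequences; the minimum is 8, attained along the walk 0 → 1 → 1 → 1.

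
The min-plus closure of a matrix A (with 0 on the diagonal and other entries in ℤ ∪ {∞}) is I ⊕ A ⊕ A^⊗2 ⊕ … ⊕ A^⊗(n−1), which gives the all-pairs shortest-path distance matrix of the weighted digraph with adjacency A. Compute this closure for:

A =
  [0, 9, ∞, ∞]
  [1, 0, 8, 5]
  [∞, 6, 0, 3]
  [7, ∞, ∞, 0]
Closure =
  [0, 9, 17, 14]
  [1, 0, 8, 5]
  [7, 6, 0, 3]
  [7, 16, 24, 0]

This is the Floyd-Warshall all-pairs shortest-path computation. For each intermediate vertex k = 0, 1, …, 3, update dist[i][j] ← min(dist[i][j], dist[i][k] + dist[k][j]). The final matrix gives, for each (i, j), the minimum total weight of any directed path from i to j (possibly empty when i = j).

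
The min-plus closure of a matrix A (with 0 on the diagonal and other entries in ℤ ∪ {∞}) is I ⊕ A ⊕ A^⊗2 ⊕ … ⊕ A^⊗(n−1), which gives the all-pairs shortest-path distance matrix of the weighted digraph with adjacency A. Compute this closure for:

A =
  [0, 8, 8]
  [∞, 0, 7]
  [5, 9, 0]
Closure =
  [0, 8, 8]
  [12, 0, 7]
  [5, 9, 0]

This is the Floyd-Warshall all-pairs shortest-path computation. For each intermediate vertex k = 0, 1, …, 2, update dist[i][j] ← min(dist[i][j], dist[i][k] + dist[k][j]). The final matrix gives, for each (i, j), the minimum total weight of any directed path from i to j (possibly empty when i = j).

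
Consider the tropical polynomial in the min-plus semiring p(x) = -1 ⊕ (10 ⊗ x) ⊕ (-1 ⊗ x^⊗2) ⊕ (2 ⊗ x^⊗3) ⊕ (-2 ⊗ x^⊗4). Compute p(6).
p(6) = -1

A tropical monomial a ⊗ x^⊗i evaluates to a + i · x. Evaluating each term at x = 6:
  Term 0 contributes -1 + 0 · 6 = -1
  Term 1 contributes 10 + 1 · 6 = 16
  Term 2 contributes -1 + 2 · 6 = 11
  Term 3 contributes 2 + 3 · 6 = 20
  Term 4 contributes -2 + 4 · 6 = 22
p(6) = ⊕ of these = min[-1, 16, 11, 20, 22] = -1.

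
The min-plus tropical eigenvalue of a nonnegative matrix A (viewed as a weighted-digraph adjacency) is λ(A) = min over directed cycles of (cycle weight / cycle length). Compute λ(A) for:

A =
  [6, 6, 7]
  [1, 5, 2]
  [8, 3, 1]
λ(A) = 1

Enumerate directed cycles and compute their means (weight / length). Sample:
  cycle 0 → 0: weight = 6, length = 1, mean = 6/1 ≈ 6.000
  cycle 1 → 1: weight = 5, length = 1, mean = 5/1 ≈ 5.000
  cycle 2 → 2: weight = 1, length = 1, mean = 1/1 ≈ 1.000
  cycle 0 → 1 → 0: weight = 7, length = 2, mean = 7/2 ≈ 3.500
  cycle 0 → 2 → 0: weight = 15, length = 2, mean = 15/2 ≈ 7.500
  cycle 1 → 0 → 1: weight = 7, length = 2, mean = 7/2 ≈ 3.500
Minimum mean = 1.000, attained e.g. along the cycle 2 → 2 with weight 1 and length 1. So λ(A) = 1/1 = 1.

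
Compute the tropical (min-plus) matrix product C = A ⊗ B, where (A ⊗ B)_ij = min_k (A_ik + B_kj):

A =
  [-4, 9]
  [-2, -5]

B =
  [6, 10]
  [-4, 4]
A ⊗ B =
  [2, 6]
  [-9, -1]

Apply the min-plus product entry-by-entry:
  C[0][0] = min over k of (A[0][0] + B[0][0] = -4 + 6 = 2, A[0][1] + B[1][0] = 9 + -4 = 5) = 2 (attained at k = 0)
  C[0][1] = min over k of (A[0][0] + B[0][1] = -4 + 10 = 6, A[0][1] + B[1][1] = 9 + 4 = 13) = 6 (attained at k = 0)
  C[1][0] = min over k of (A[1][0] + B[0][0] = -2 + 6 = 4, A[1][1] + B[1][0] = -5 + -4 = -9) = -9 (attained at k = 1)
  C[1][1] = min over k of (A[1][0] + B[0][1] = -2 + 10 = 8, A[1][1] + B[1][1] = -5 + 4 = -1) = -1 (attained at k = 1)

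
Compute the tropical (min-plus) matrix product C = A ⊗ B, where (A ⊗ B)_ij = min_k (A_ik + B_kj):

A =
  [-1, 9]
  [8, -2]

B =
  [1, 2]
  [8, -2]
A ⊗ B =
  [0, 1]
  [6, -4]

Apply the min-plus product entry-by-entry:
  C[0][0] = min over k of (A[0][0] + B[0][0] = -1 + 1 = 0, A[0][1] + B[1][0] = 9 + 8 = 17) = 0 (attained at k = 0)
  C[0][1] = min over k of (A[0][0] + B[0][1] = -1 + 2 = 1, A[0][1] + B[1][1] = 9 + -2 = 7) = 1 (attained at k = 0)
  C[1][0] = min over k of (A[1][0] + B[0][0] = 8 + 1 = 9, A[1][1] + B[1][0] = -2 + 8 = 6) = 6 (attained at k = 1)
  C[1][1] = min over k of (A[1][0] + B[0][1] = 8 + 2 = 10, A[1][1] + B[1][1] = -2 + -2 = -4) = -4 (attained at k = 1)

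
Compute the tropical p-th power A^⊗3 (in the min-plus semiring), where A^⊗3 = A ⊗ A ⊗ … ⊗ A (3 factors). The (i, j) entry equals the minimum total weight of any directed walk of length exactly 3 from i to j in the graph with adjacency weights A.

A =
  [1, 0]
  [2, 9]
A^⊗3 =
  [3, 2]
  [4, 3]

Each entry (A^⊗3)_ij equals the minimum over all length-3 walks i = v_0 → v_1 → … → v_3 = j of Σ_t A[v_t][v_{t+1}]. For example, for (i, j) = (0, 1) we minimise over 4 possible intermediate vertex sequences; the minimum is 2, attained along the walk 0 → 0 → 0 → 1.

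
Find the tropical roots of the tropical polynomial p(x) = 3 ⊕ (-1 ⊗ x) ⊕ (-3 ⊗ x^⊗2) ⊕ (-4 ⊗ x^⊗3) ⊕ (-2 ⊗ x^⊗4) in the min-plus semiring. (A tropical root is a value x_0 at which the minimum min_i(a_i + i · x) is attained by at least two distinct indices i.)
Roots: {-2, 1, 2, 4}

Each tropical root is a break point of the lower envelope of the lines y = a_i + i · x (there are 5 lines, with slopes 0, 1, ..., 4). Only the lines that attain the minimum somewhere contribute to roots; other lines are dominated. Here the surviving (envelope) indices are i = 4, i = 3, i = 2, i = 1, i = 0.
Intersections between consecutive envelope lines give the roots: for adjacent envelope indices i < j the intersection is x = (a_i − a_j) / (j − i). Reading off the sorted break points: {-2, 1, 2, 4}.
Verification: at each break x_0, at least two indices attain the minimum of min_i(a_i + i · x_0).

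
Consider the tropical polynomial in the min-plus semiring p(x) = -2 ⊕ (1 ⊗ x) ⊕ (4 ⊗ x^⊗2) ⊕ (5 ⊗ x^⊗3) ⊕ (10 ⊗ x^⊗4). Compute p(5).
p(5) = -2

A tropical monomial a ⊗ x^⊗i evaluates to a + i · x. Evaluating each term at x = 5:
  Term 0 contributes -2 + 0 · 5 = -2
  Term 1 contributes 1 + 1 · 5 = 6
  Term 2 contributes 4 + 2 · 5 = 14
  Term 3 contributes 5 + 3 · 5 = 20
  Term 4 contributes 10 + 4 · 5 = 30
p(5) = ⊕ of these = min[-2, 6, 14, 20, 30] = -2.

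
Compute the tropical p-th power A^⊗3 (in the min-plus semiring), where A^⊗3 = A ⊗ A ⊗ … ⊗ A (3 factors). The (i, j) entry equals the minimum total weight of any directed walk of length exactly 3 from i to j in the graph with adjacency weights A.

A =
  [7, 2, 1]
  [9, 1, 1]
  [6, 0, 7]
A^⊗3 =
  [9, 2, 2]
  [8, 2, 2]
  [7, 1, 2]

Each entry (A^⊗3)_ij equals the minimum over all length-3 walks i = v_0 → v_1 → … → v_3 = j of Σ_t A[v_t][v_{t+1}]. For example, for (i, j) = (0, 2) we minimise over 9 possible intermediate vertex sequences; the minimum is 2, attained along the walk 0 → 2 → 1 → 2.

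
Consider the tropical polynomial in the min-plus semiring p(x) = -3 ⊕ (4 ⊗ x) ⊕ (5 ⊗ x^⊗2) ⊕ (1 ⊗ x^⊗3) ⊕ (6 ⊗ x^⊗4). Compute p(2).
p(2) = -3

A tropical monomial a ⊗ x^⊗i evaluates to a + i · x. Evaluating each term at x = 2:
  Term 0 contributes -3 + 0 · 2 = -3
  Term 1 contributes 4 + 1 · 2 = 6
  Term 2 contributes 5 + 2 · 2 = 9
  Term 3 contributes 1 + 3 · 2 = 7
  Term 4 contributes 6 + 4 · 2 = 14
p(2) = ⊕ of these = min[-3, 6, 9, 7, 14] = -3.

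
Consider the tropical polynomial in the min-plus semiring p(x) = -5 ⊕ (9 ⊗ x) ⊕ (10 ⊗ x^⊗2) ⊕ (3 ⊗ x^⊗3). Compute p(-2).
p(-2) = -5

A tropical monomial a ⊗ x^⊗i evaluates to a + i · x. Evaluating each term at x = -2:
  Term 0 contributes -5 + 0 · -2 = -5
  Term 1 contributes 9 + 1 · -2 = 7
  Term 2 contributes 10 + 2 · -2 = 6
  Term 3 contributes 3 + 3 · -2 = -3
p(-2) = ⊕ of these = min[-5, 7, 6, -3] = -5.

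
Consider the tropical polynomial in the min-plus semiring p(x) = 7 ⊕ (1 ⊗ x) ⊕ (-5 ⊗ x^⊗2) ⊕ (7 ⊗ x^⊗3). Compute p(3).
p(3) = 1

A tropical monomial a ⊗ x^⊗i evaluates to a + i · x. Evaluating each term at x = 3:
  Term 0 contributes 7 + 0 · 3 = 7
  Term 1 contributes 1 + 1 · 3 = 4
  Term 2 contributes -5 + 2 · 3 = 1
  Term 3 contributes 7 + 3 · 3 = 16
p(3) = ⊕ of these = min[7, 4, 1, 16] = 1.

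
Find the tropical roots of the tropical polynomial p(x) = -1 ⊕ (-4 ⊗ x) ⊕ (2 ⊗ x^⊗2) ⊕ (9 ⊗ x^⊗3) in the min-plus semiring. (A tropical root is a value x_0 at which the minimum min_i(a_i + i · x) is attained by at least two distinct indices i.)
Roots: {-7, -6, 3}

Each tropical root is a break point of the lower envelope of the lines y = a_i + i · x (there are 4 lines, with slopes 0, 1, ..., 3). Only the lines that attain the minimum somewhere contribute to roots; other lines are dominated. Here the surviving (envelope) indices are i = 3, i = 2, i = 1, i = 0.
Intersections between consecutive envelope lines give the roots: for adjacent envelope indices i < j the intersection is x = (a_i − a_j) / (j − i). Reading off the sorted break points: {-7, -6, 3}.
Verification: at each break x_0, at least two indices attain the minimum of min_i(a_i + i · x_0).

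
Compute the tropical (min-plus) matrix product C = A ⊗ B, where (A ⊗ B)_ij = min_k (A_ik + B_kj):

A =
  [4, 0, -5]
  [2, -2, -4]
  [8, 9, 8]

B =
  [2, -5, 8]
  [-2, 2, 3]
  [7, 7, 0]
A ⊗ B =
  [-2, -1, -5]
  [-4, -3, -4]
  [7, 3, 8]

Apply the min-plus product entry-by-entry:
  C[0][0] = min over k of (A[0][0] + B[0][0] = 4 + 2 = 6, A[0][1] + B[1][0] = 0 + -2 = -2, A[0][2] + B[2][0] = -5 + 7 = 2) = -2 (attained at k = 1)
  C[0][1] = min over k of (A[0][0] + B[0][1] = 4 + -5 = -1, A[0][1] + B[1][1] = 0 + 2 = 2, A[0][2] + B[2][1] = -5 + 7 = 2) = -1 (attained at k = 0)
  C[0][2] = min over k of (A[0][0] + B[0][2] = 4 + 8 = 12, A[0][1] + B[1][2] = 0 + 3 = 3, A[0][2] + B[2][2] = -5 + 0 = -5) = -5 (attained at k = 2)
  C[1][0] = min over k of (A[1][0] + B[0][0] = 2 + 2 = 4, A[1][1] + B[1][0] = -2 + -2 = -4, A[1][2] + B[2][0] = -4 + 7 = 3) = -4 (attained at k = 1)
  C[1][1] = min over k of (A[1][0] + B[0][1] = 2 + -5 = -3, A[1][1] + B[1][1] = -2 + 2 = 0, A[1][2] + B[2][1] = -4 + 7 = 3) = -3 (attained at k = 0)
  C[1][2] = min over k of (A[1][0] + B[0][2] = 2 + 8 = 10, A[1][1] + B[1][2] = -2 + 3 = 1, A[1][2] + B[2][2] = -4 + 0 = -4) = -4 (attained at k = 2)
  C[2][0] = min over k of (A[2][0] + B[0][0] = 8 + 2 = 10, A[2][1] + B[1][0] = 9 + -2 = 7, A[2][2] + B[2][0] = 8 + 7 = 15) = 7 (attained at k = 1)
  C[2][1] = min over k of (A[2][0] + B[0][1] = 8 + -5 = 3, A[2][1] + B[1][1] = 9 + 2 = 11, A[2][2] + B[2][1] = 8 + 7 = 15) = 3 (attained at k = 0)
  C[2][2] = min over k of (A[2][0] + B[0][2] = 8 + 8 = 16, A[2][1] + B[1][2] = 9 + 3 = 12, A[2][2] + B[2][2] = 8 + 0 = 8) = 8 (attained at k = 2)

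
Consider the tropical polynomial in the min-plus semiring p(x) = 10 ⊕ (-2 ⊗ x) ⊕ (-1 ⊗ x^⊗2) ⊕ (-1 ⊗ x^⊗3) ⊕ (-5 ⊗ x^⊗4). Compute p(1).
p(1) = -1

A tropical monomial a ⊗ x^⊗i evaluates to a + i · x. Evaluating each term at x = 1:
  Term 0 contributes 10 + 0 · 1 = 10
  Term 1 contributes -2 + 1 · 1 = -1
  Term 2 contributes -1 + 2 · 1 = 1
  Term 3 contributes -1 + 3 · 1 = 2
  Term 4 contributes -5 + 4 · 1 = -1
p(1) = ⊕ of these = min[10, -1, 1, 2, -1] = -1.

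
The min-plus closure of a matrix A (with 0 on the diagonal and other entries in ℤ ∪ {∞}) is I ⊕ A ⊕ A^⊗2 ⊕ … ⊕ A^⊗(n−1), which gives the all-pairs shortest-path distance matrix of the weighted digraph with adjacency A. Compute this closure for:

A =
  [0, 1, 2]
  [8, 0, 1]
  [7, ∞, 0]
Closure =
  [0, 1, 2]
  [8, 0, 1]
  [7, 8, 0]

This is the Floyd-Warshall all-pairs shortest-path computation. For each intermediate vertex k = 0, 1, …, 2, update dist[i][j] ← min(dist[i][j], dist[i][k] + dist[k][j]). The final matrix gives, for each (i, j), the minimum total weight of any directed path from i to j (possibly empty when i = j).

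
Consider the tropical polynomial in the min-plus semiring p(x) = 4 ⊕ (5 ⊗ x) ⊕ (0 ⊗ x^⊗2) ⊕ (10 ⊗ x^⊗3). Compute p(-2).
p(-2) = -4

A tropical monomial a ⊗ x^⊗i evaluates to a + i · x. Evaluating each term at x = -2:
  Term 0 contributes 4 + 0 · -2 = 4
  Term 1 contributes 5 + 1 · -2 = 3
  Term 2 contributes 0 + 2 · -2 = -4
  Term 3 contributes 10 + 3 · -2 = 4
p(-2) = ⊕ of these = min[4, 3, -4, 4] = -4.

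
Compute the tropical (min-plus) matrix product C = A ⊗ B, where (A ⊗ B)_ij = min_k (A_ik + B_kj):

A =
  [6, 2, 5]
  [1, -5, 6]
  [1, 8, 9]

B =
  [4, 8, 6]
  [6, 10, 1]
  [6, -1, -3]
A ⊗ B =
  [8, 4, 2]
  [1, 5, -4]
  [5, 8, 6]

Apply the min-plus product entry-by-entry:
  C[0][0] = min over k of (A[0][0] + B[0][0] = 6 + 4 = 10, A[0][1] + B[1][0] = 2 + 6 = 8, A[0][2] + B[2][0] = 5 + 6 = 11) = 8 (attained at k = 1)
  C[0][1] = min over k of (A[0][0] + B[0][1] = 6 + 8 = 14, A[0][1] + B[1][1] = 2 + 10 = 12, A[0][2] + B[2][1] = 5 + -1 = 4) = 4 (attained at k = 2)
  C[0][2] = min over k of (A[0][0] + B[0][2] = 6 + 6 = 12, A[0][1] + B[1][2] = 2 + 1 = 3, A[0][2] + B[2][2] = 5 + -3 = 2) = 2 (attained at k = 2)
  C[1][0] = min over k of (A[1][0] + B[0][0] = 1 + 4 = 5, A[1][1] + B[1][0] = -5 + 6 = 1, A[1][2] + B[2][0] = 6 + 6 = 12) = 1 (attained at k = 1)
  C[1][1] = min over k of (A[1][0] + B[0][1] = 1 + 8 = 9, A[1][1] + B[1][1] = -5 + 10 = 5, A[1][2] + B[2][1] = 6 + -1 = 5) = 5 (attained at k = 1)
  C[1][2] = min over k of (A[1][0] + B[0][2] = 1 + 6 = 7, A[1][1] + B[1][2] = -5 + 1 = -4, A[1][2] + B[2][2] = 6 + -3 = 3) = -4 (attained at k = 1)
  C[2][0] = min over k of (A[2][0] + B[0][0] = 1 + 4 = 5, A[2][1] + B[1][0] = 8 + 6 = 14, A[2][2] + B[2][0] = 9 + 6 = 15) = 5 (attained at k = 0)
  C[2][1] = min over k of (A[2][0] + B[0][1] = 1 + 8 = 9, A[2][1] + B[1][1] = 8 + 10 = 18, A[2][2] + B[2][1] = 9 + -1 = 8) = 8 (attained at k = 2)
  C[2][2] = min over k of (A[2][0] + B[0][2] = 1 + 6 = 7, A[2][1] + B[1][2] = 8 + 1 = 9, A[2][2] + B[2][2] = 9 + -3 = 6) = 6 (attained at k = 2)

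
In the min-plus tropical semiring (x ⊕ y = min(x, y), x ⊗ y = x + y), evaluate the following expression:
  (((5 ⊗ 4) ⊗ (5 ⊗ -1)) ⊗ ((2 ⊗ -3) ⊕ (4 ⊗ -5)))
(((5 ⊗ 4) ⊗ (5 ⊗ -1)) ⊗ ((2 ⊗ -3) ⊕ (4 ⊗ -5))) = 12

Expand innermost to outermost. Recall ⊕ takes the minimum of its arguments and ⊗ takes their sum. Working out the expression (((5 ⊗ 4) ⊗ (5 ⊗ -1)) ⊗ ((2 ⊗ -3) ⊕ (4 ⊗ -5))) gives 12.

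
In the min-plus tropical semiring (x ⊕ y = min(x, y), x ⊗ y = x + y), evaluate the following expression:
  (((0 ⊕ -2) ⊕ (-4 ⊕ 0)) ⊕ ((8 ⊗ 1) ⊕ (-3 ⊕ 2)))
(((0 ⊕ -2) ⊕ (-4 ⊕ 0)) ⊕ ((8 ⊗ 1) ⊕ (-3 ⊕ 2))) = -4

Expand innermost to outermost. Recall ⊕ takes the minimum of its arguments and ⊗ takes their sum. Working out the expression (((0 ⊕ -2) ⊕ (-4 ⊕ 0)) ⊕ ((8 ⊗ 1) ⊕ (-3 ⊕ 2))) gives -4.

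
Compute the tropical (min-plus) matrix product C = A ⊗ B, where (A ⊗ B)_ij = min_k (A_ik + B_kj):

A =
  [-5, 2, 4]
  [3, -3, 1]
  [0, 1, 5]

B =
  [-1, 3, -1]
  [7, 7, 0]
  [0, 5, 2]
A ⊗ B =
  [-6, -2, -6]
  [1, 4, -3]
  [-1, 3, -1]

Apply the min-plus product entry-by-entry:
  C[0][0] = min over k of (A[0][0] + B[0][0] = -5 + -1 = -6, A[0][1] + B[1][0] = 2 + 7 = 9, A[0][2] + B[2][0] = 4 + 0 = 4) = -6 (attained at k = 0)
  C[0][1] = min over k of (A[0][0] + B[0][1] = -5 + 3 = -2, A[0][1] + B[1][1] = 2 + 7 = 9, A[0][2] + B[2][1] = 4 + 5 = 9) = -2 (attained at k = 0)
  C[0][2] = min over k of (A[0][0] + B[0][2] = -5 + -1 = -6, A[0][1] + B[1][2] = 2 + 0 = 2, A[0][2] + B[2][2] = 4 + 2 = 6) = -6 (attained at k = 0)
  C[1][0] = min over k of (A[1][0] + B[0][0] = 3 + -1 = 2, A[1][1] + B[1][0] = -3 + 7 = 4, A[1][2] + B[2][0] = 1 + 0 = 1) = 1 (attained at k = 2)
  C[1][1] = min over k of (A[1][0] + B[0][1] = 3 + 3 = 6, A[1][1] + B[1][1] = -3 + 7 = 4, A[1][2] + B[2][1] = 1 + 5 = 6) = 4 (attained at k = 1)
  C[1][2] = min over k of (A[1][0] + B[0][2] = 3 + -1 = 2, A[1][1] + B[1][2] = -3 + 0 = -3, A[1][2] + B[2][2] = 1 + 2 = 3) = -3 (attained at k = 1)
  C[2][0] = min over k of (A[2][0] + B[0][0] = 0 + -1 = -1, A[2][1] + B[1][0] = 1 + 7 = 8, A[2][2] + B[2][0] = 5 + 0 = 5) = -1 (attained at k = 0)
  C[2][1] = min over k of (A[2][0] + B[0][1] = 0 + 3 = 3, A[2][1] + B[1][1] = 1 + 7 = 8, A[2][2] + B[2][1] = 5 + 5 = 10) = 3 (attained at k = 0)
  C[2][2] = min over k of (A[2][0] + B[0][2] = 0 + -1 = -1, A[2][1] + B[1][2] = 1 + 0 = 1, A[2][2] + B[2][2] = 5 + 2 = 7) = -1 (attained at k = 0)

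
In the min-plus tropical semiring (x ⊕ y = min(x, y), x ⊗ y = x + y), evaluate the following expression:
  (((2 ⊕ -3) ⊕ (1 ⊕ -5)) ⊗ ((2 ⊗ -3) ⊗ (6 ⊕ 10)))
(((2 ⊕ -3) ⊕ (1 ⊕ -5)) ⊗ ((2 ⊗ -3) ⊗ (6 ⊕ 10))) = 0

Expand innermost to outermost. Recall ⊕ takes the minimum of its arguments and ⊗ takes their sum. Working out the expression (((2 ⊕ -3) ⊕ (1 ⊕ -5)) ⊗ ((2 ⊗ -3) ⊗ (6 ⊕ 10))) gives 0.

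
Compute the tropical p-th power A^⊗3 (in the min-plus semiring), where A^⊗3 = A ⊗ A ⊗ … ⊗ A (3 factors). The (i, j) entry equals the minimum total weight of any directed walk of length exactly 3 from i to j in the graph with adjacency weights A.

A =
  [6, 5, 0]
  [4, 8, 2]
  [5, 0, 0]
A^⊗3 =
  [4, 0, 0]
  [6, 2, 2]
  [4, 0, 0]

Each entry (A^⊗3)_ij equals the minimum over all length-3 walks i = v_0 → v_1 → … → v_3 = j of Σ_t A[v_t][v_{t+1}]. For example, for (i, j) = (0, 2) we minimise over 9 possible intermediate vertex sequences; the minimum is 0, attained along the walk 0 → 2 → 2 → 2.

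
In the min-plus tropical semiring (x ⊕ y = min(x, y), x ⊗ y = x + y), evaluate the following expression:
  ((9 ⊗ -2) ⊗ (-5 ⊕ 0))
((9 ⊗ -2) ⊗ (-5 ⊕ 0)) = 2

Expand innermost to outermost. Recall ⊕ takes the minimum of its arguments and ⊗ takes their sum. Working out the expression ((9 ⊗ -2) ⊗ (-5 ⊕ 0)) gives 2.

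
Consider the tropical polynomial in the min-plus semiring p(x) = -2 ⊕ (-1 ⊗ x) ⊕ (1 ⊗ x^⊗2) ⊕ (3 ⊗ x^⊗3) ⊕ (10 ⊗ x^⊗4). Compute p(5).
p(5) = -2

A tropical monomial a ⊗ x^⊗i evaluates to a + i · x. Evaluating each term at x = 5:
  Term 0 contributes -2 + 0 · 5 = -2
  Term 1 contributes -1 + 1 · 5 = 4
  Term 2 contributes 1 + 2 · 5 = 11
  Term 3 contributes 3 + 3 · 5 = 18
  Term 4 contributes 10 + 4 · 5 = 30
p(5) = ⊕ of these = min[-2, 4, 11, 18, 30] = -2.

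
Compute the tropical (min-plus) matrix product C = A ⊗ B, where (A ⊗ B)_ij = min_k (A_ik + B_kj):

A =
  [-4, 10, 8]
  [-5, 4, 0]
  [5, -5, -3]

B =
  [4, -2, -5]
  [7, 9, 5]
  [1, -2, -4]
A ⊗ B =
  [0, -6, -9]
  [-1, -7, -10]
  [-2, -5, -7]

Apply the min-plus product entry-by-entry:
  C[0][0] = min over k of (A[0][0] + B[0][0] = -4 + 4 = 0, A[0][1] + B[1][0] = 10 + 7 = 17, A[0][2] + B[2][0] = 8 + 1 = 9) = 0 (attained at k = 0)
  C[0][1] = min over k of (A[0][0] + B[0][1] = -4 + -2 = -6, A[0][1] + B[1][1] = 10 + 9 = 19, A[0][2] + B[2][1] = 8 + -2 = 6) = -6 (attained at k = 0)
  C[0][2] = min over k of (A[0][0] + B[0][2] = -4 + -5 = -9, A[0][1] + B[1][2] = 10 + 5 = 15, A[0][2] + B[2][2] = 8 + -4 = 4) = -9 (attained at k = 0)
  C[1][0] = min over k of (A[1][0] + B[0][0] = -5 + 4 = -1, A[1][1] + B[1][0] = 4 + 7 = 11, A[1][2] + B[2][0] = 0 + 1 = 1) = -1 (attained at k = 0)
  C[1][1] = min over k of (A[1][0] + B[0][1] = -5 + -2 = -7, A[1][1] + B[1][1] = 4 + 9 = 13, A[1][2] + B[2][1] = 0 + -2 = -2) = -7 (attained at k = 0)
  C[1][2] = min over k of (A[1][0] + B[0][2] = -5 + -5 = -10, A[1][1] + B[1][2] = 4 + 5 = 9, A[1][2] + B[2][2] = 0 + -4 = -4) = -10 (attained at k = 0)
  C[2][0] = min over k of (A[2][0] + B[0][0] = 5 + 4 = 9, A[2][1] + B[1][0] = -5 + 7 = 2, A[2][2] + B[2][0] = -3 + 1 = -2) = -2 (attained at k = 2)
  C[2][1] = min over k of (A[2][0] + B[0][1] = 5 + -2 = 3, A[2][1] + B[1][1] = -5 + 9 = 4, A[2][2] + B[2][1] = -3 + -2 = -5) = -5 (attained at k = 2)
  C[2][2] = min over k of (A[2][0] + B[0][2] = 5 + -5 = 0, A[2][1] + B[1][2] = -5 + 5 = 0, A[2][2] + B[2][2] = -3 + -4 = -7) = -7 (attained at k = 2)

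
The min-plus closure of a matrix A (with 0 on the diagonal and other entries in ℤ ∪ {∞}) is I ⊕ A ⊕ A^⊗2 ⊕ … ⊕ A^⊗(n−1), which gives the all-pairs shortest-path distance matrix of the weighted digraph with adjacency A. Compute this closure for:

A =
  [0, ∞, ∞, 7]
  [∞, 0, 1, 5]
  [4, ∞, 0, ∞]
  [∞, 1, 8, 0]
Closure =
  [0, 8, 9, 7]
  [5, 0, 1, 5]
  [4, 12, 0, 11]
  [6, 1, 2, 0]

This is the Floyd-Warshall all-pairs shortest-path computation. For each intermediate vertex k = 0, 1, …, 3, update dist[i][j] ← min(dist[i][j], dist[i][k] + dist[k][j]). The final matrix gives, for each (i, j), the minimum total weight of any directed path from i to j (possibly empty when i = j).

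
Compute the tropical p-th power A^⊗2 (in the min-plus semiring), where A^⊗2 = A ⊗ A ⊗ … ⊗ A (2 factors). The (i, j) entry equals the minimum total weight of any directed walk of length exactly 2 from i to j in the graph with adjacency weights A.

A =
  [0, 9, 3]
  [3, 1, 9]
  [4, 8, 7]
A^⊗2 =
  [0, 9, 3]
  [3, 2, 6]
  [4, 9, 7]

Each entry (A^⊗2)_ij equals the minimum over all length-2 walks i = v_0 → v_1 → … → v_2 = j of Σ_t A[v_t][v_{t+1}]. For example, for (i, j) = (0, 2) we minimise over 3 possible intermediate vertex sequences; the minimum is 3, attained along the walk 0 → 0 → 2.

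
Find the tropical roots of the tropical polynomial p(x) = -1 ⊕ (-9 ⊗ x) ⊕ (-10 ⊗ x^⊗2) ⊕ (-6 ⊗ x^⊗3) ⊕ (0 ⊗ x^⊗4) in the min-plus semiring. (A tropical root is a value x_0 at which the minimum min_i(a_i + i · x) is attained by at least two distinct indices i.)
Roots: {-6, -4, 1, 8}

Each tropical root is a break point of the lower envelope of the lines y = a_i + i · x (there are 5 lines, with slopes 0, 1, ..., 4). Only the lines that attain the minimum somewhere contribute to roots; other lines are dominated. Here the surviving (envelope) indices are i = 4, i = 3, i = 2, i = 1, i = 0.
Intersections between consecutive envelope lines give the roots: for adjacent envelope indices i < j the intersection is x = (a_i − a_j) / (j − i). Reading off the sorted break points: {-6, -4, 1, 8}.
Verification: at each break x_0, at least two indices attain the minimum of min_i(a_i + i · x_0).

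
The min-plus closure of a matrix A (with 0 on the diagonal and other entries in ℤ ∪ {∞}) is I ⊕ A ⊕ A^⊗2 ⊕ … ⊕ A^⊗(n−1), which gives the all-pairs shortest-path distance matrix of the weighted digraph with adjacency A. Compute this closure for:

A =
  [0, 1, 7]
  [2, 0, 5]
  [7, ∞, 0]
Closure =
  [0, 1, 6]
  [2, 0, 5]
  [7, 8, 0]

This is the Floyd-Warshall all-pairs shortest-path computation. For each intermediate vertex k = 0, 1, …, 2, update dist[i][j] ← min(dist[i][j], dist[i][k] + dist[k][j]). The final matrix gives, for each (i, j), the minimum total weight of any directed path from i to j (possibly empty when i = j).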